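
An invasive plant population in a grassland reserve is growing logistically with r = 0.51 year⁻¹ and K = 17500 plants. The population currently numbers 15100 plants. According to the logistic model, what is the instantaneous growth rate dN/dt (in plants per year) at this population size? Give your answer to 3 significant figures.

dN/dt = rN(1 − N/K) = 0.51 × 15100 × (1 − 15100/17500).
1 − 15100/17500 = 0.13714; dN/dt = 0.51 × 15100 × 0.13714 = 1056.1.

1060 plants per year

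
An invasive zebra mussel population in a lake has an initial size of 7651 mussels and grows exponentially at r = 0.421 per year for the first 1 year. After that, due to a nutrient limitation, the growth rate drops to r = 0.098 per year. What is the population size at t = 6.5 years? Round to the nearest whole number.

19982 mussels

Phase 1: N(1) = 7651·e^(0.421×1) = 7651·e^0.421 = 11656.2.
Phase 2 runs for 6.5 − 1 = 5.5 years at r = 0.098.
N(6.5) = 11656.2·e^(0.098×5.5) = 11656.2·e^0.539 = 19982.1.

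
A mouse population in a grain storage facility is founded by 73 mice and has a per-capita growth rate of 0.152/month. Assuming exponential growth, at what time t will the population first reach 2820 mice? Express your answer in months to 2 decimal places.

24.04 months

Set N₀·e^(rt) = 2820: e^(0.152·t) = 2820/73 = 38.63.
0.152·t = ln(38.63) = 3.654, so t = 3.654/0.152 = 24.04.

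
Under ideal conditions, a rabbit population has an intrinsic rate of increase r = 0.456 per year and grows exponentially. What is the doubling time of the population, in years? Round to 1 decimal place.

1.5 years

Doubling time t_d = ln(2)/r = 0.6931/0.456 = 1.5201.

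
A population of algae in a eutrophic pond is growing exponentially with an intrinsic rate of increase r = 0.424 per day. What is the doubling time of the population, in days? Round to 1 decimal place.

Doubling time t_d = ln(2)/r = 0.6931/0.424 = 1.6348.

1.6 days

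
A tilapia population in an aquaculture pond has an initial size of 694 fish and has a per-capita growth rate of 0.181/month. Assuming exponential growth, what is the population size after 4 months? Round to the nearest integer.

N(t) = N₀·e^(rt) = 694 × e^(0.181×4) = 694 × e^0.724.
e^0.724 ≈ 2.0627, so N ≈ 694 × 2.0627 = 1431.49.

1431 fish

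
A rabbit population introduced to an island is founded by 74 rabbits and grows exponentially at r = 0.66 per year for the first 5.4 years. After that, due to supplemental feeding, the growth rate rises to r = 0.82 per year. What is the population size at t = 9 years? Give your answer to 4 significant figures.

Phase 1: N(5.4) = 74·e^(0.66×5.4) = 74·e^3.564 = 2612.51.
Phase 2 runs for 9 − 5.4 = 3.6 years at r = 0.82.
N(9) = 2612.51·e^(0.82×3.6) = 2612.51·e^2.952 = 50014.3.

50010 rabbits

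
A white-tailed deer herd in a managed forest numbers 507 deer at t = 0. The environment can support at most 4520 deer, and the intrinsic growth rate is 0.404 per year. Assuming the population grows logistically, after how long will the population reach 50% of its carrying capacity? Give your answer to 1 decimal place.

5.1 years

A = (K − N₀)/N₀ = (4520 − 507)/507 = 7.9152.
Solve 4520/(1 + 7.9152·e^(−0.404t)) = 2260: 1 + 7.9152·e^(−0.404t) = 2, so e^(−0.404t) = 0.126339.
−0.404·t = ln(0.126339) = -2.0688, so t = 2.0688/0.404 = 5.1208.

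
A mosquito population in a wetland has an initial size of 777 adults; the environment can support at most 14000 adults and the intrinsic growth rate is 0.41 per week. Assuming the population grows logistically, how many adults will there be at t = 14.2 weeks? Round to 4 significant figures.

13330 adults

A = (K − N₀)/N₀ = (14000 − 777)/777 = 17.018.
N(t) = K/(1 + A·e^(−rt)) = 14000/(1 + 17.018×e^(−0.41×14.2)).
e^(−5.822) = 0.0029617; denominator = 1 + 17.018×0.0029617 = 1.0504.
N = 14000/1.0504 = 13328.2.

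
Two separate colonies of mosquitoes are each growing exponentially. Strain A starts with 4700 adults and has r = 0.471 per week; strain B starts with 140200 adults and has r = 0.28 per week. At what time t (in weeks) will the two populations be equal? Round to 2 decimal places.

17.78 weeks

Set 4700·e^(0.471t) = 140200·e^(0.28t).
e^((0.471 − 0.28)t) = 140200/4700 → e^(0.191·t) = 29.83.
0.191·t = ln(29.83) = 3.3955, so t = 3.3955/0.191 = 17.778.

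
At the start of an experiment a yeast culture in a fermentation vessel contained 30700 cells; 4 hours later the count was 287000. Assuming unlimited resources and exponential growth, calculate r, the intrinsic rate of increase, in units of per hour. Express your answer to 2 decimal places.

From N(t) = N₀·e^(rt): e^(r·4) = 287000/30700 = 9.3485.
r·4 = ln(9.3485) = 2.2352, so r = 2.2352/4 = 0.5588.

0.56 per hour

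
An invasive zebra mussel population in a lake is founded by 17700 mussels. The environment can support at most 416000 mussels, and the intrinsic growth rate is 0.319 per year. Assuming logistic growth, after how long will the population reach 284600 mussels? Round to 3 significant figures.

12.2 years

A = (K − N₀)/N₀ = (416000 − 17700)/17700 = 22.503.
Solve 416000/(1 + 22.503·e^(−0.319t)) = 284600: 1 + 22.503·e^(−0.319t) = 1.4617, so e^(−0.319t) = 0.0205175.
−0.319·t = ln(0.0205175) = -3.8865, so t = 3.8865/0.319 = 12.183.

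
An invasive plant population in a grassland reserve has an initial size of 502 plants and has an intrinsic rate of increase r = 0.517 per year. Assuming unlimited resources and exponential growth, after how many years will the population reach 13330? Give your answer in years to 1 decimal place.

6.3 years

Set N₀·e^(rt) = 13330: e^(0.517·t) = 13330/502 = 26.554.
0.517·t = ln(26.554) = 3.2792, so t = 3.2792/0.517 = 6.3427.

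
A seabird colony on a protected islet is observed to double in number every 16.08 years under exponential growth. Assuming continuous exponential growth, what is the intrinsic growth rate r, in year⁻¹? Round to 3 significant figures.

0.0431 per year

r = ln(2)/t_d = 0.6931/16.08 = 0.043106.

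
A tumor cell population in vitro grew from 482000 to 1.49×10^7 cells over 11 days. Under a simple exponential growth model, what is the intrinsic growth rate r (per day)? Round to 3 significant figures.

0.312 per day

From N(t) = N₀·e^(rt): e^(r·11) = 1.49×10^7/482000 = 30.913.
r·11 = ln(30.913) = 3.4312, so r = 3.4312/11 = 0.31192.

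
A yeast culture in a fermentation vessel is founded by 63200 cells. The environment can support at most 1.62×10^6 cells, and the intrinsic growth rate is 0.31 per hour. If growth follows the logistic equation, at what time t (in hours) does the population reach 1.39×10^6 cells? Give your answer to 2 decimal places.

16.14 hours

A = (K − N₀)/N₀ = (1.62×10^6 − 63200)/63200 = 24.633.
Solve 1.62×10^6/(1 + 24.633·e^(−0.31t)) = 1.39×10^6: 1 + 24.633·e^(−0.31t) = 1.1655, so e^(−0.31t) = 0.00671734.
−0.31·t = ln(0.00671734) = -5.0031, so t = 5.0031/0.31 = 16.139.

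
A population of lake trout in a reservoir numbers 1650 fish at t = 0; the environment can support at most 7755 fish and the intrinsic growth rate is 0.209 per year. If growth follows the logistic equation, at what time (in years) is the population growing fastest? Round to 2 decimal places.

6.26 years

Logistic growth is fastest at N = K/2 = 3877.5.
A = (K − N₀)/N₀ = 3.7. Set K/(1 + A·e^(−rt)) = K/2 → A·e^(−rt) = 1.
e^(−0.209t) = 1/3.7 = 0.27027, so t = ln(3.7)/0.209 = 1.3083/0.209 = 6.26.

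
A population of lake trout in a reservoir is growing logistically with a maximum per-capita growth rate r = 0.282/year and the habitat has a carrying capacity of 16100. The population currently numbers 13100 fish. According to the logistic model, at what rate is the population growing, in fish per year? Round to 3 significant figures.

688 fish per year

dN/dt = rN(1 − N/K) = 0.282 × 13100 × (1 − 13100/16100).
1 − 13100/16100 = 0.18634; dN/dt = 0.282 × 13100 × 0.18634 = 688.36.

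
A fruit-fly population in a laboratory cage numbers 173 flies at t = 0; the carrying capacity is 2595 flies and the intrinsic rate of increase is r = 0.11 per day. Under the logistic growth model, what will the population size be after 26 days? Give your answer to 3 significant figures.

A = (K − N₀)/N₀ = (2595 − 173)/173 = 14.
N(t) = K/(1 + A·e^(−rt)) = 2595/(1 + 14×e^(−0.11×26)).
e^(−2.86) = 0.057269; denominator = 1 + 14×0.057269 = 1.8018.
N = 2595/1.8018 = 1440.26.

1440 flies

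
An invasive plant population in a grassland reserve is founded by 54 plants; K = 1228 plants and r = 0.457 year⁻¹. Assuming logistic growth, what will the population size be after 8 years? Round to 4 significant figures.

A = (K − N₀)/N₀ = (1228 − 54)/54 = 21.741.
N(t) = K/(1 + A·e^(−rt)) = 1228/(1 + 21.741×e^(−0.457×8)).
e^(−3.656) = 0.025836; denominator = 1 + 21.741×0.025836 = 1.5617.
N = 1228/1.5617 = 786.33.

786.3 plants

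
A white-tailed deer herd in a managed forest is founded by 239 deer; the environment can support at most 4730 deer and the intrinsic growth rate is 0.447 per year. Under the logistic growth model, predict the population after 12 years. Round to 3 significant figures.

A = (K − N₀)/N₀ = (4730 − 239)/239 = 18.791.
N(t) = K/(1 + A·e^(−rt)) = 4730/(1 + 18.791×e^(−0.447×12)).
e^(−5.364) = 0.0046821; denominator = 1 + 18.791×0.0046821 = 1.088.
N = 4730/1.088 = 4347.5.

4350 deer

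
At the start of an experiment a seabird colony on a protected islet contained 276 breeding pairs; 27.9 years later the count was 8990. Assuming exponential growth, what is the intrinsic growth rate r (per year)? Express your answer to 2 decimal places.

From N(t) = N₀·e^(rt): e^(r·27.9) = 8990/276 = 32.572.
r·27.9 = ln(32.572) = 3.4835, so r = 3.4835/27.9 = 0.12486.

0.12 per year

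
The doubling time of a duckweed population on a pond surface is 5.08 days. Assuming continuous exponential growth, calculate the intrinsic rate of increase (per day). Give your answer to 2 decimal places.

0.14 per day

r = ln(2)/t_d = 0.6931/5.08 = 0.13645.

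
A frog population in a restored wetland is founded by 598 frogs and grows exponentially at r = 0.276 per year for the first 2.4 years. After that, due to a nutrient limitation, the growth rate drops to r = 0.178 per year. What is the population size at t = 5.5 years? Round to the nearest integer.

2014 frogs

Phase 1: N(2.4) = 598·e^(0.276×2.4) = 598·e^0.6624 = 1159.79.
Phase 2 runs for 5.5 − 2.4 = 3.1 years at r = 0.178.
N(5.5) = 1159.79·e^(0.178×3.1) = 1159.79·e^0.5518 = 2013.82.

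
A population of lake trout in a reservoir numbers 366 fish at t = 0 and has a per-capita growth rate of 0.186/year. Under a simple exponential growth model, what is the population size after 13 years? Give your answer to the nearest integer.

N(t) = N₀·e^(rt) = 366 × e^(0.186×13) = 366 × e^2.418.
e^2.418 ≈ 11.223, so N ≈ 366 × 11.223 = 4107.76.

4108 fish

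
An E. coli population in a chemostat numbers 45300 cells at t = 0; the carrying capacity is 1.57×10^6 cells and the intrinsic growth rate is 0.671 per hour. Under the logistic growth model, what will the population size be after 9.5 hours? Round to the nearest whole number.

1484818 cells

A = (K − N₀)/N₀ = (1.57×10^6 − 45300)/45300 = 33.658.
N(t) = K/(1 + A·e^(−rt)) = 1.57×10^6/(1 + 33.658×e^(−0.671×9.5)).
e^(−6.375) = 0.0017045; denominator = 1 + 33.658×0.0017045 = 1.0574.
N = 1.57×10^6/1.0574 = 1.484818×10^6.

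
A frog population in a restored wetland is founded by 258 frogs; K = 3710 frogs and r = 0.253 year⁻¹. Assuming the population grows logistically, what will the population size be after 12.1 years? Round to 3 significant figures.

2280 frogs

A = (K − N₀)/N₀ = (3710 − 258)/258 = 13.38.
N(t) = K/(1 + A·e^(−rt)) = 3710/(1 + 13.38×e^(−0.253×12.1)).
e^(−3.061) = 0.046827; denominator = 1 + 13.38×0.046827 = 1.6265.
N = 3710/1.6265 = 2280.92.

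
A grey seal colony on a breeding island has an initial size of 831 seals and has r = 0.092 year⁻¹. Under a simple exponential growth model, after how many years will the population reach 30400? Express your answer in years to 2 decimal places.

39.13 years

Set N₀·e^(rt) = 30400: e^(0.092·t) = 30400/831 = 36.582.
0.092·t = ln(36.582) = 3.5996, so t = 3.5996/0.092 = 39.126.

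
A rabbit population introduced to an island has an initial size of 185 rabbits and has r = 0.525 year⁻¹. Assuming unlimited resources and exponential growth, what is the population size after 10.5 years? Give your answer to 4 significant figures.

N(t) = N₀·e^(rt) = 185 × e^(0.525×10.5) = 185 × e^5.513.
e^5.513 ≈ 247.77, so N ≈ 185 × 247.77 = 45837.4.

45840 rabbits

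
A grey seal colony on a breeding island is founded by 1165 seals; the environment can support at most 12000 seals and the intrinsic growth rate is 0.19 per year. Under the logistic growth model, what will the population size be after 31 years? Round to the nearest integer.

11699 seals

A = (K − N₀)/N₀ = (12000 − 1165)/1165 = 9.3004.
N(t) = K/(1 + A·e^(−rt)) = 12000/(1 + 9.3004×e^(−0.19×31)).
e^(−5.89) = 0.002767; denominator = 1 + 9.3004×0.002767 = 1.0257.
N = 12000/1.0257 = 11698.9.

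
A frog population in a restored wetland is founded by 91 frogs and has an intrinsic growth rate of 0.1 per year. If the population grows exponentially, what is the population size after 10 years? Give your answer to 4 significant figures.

247.4 frogs

N(t) = N₀·e^(rt) = 91 × e^(0.1×10) = 91 × e^1.
e^1 ≈ 2.7183, so N ≈ 91 × 2.7183 = 247.364.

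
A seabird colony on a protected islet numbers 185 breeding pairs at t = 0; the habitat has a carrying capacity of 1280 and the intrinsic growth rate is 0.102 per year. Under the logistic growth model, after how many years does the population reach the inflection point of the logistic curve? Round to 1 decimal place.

17.4 years

Logistic growth is fastest at N = K/2 = 640.
A = (K − N₀)/N₀ = 5.9189. Set K/(1 + A·e^(−rt)) = K/2 → A·e^(−rt) = 1.
e^(−0.102t) = 1/5.9189 = 0.16895, so t = ln(5.9189)/0.102 = 1.7782/0.102 = 17.433.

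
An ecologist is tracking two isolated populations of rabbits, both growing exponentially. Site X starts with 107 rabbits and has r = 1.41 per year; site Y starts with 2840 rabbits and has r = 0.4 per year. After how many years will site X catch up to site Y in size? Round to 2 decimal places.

3.25 years

Set 107·e^(1.41t) = 2840·e^(0.4t).
e^((1.41 − 0.4)t) = 2840/107 → e^(1.01·t) = 26.542.
1.01·t = ln(26.542) = 3.2787, so t = 3.2787/1.01 = 3.2463.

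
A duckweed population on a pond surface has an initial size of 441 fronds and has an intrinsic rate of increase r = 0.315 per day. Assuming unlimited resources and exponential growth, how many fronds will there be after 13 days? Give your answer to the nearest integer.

N(t) = N₀·e^(rt) = 441 × e^(0.315×13) = 441 × e^4.095.
e^4.095 ≈ 60.039, so N ≈ 441 × 60.039 = 26477.3.

26477 fronds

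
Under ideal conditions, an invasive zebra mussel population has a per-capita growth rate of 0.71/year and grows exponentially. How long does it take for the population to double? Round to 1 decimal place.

Doubling time t_d = ln(2)/r = 0.6931/0.71 = 0.97626.

1.0 years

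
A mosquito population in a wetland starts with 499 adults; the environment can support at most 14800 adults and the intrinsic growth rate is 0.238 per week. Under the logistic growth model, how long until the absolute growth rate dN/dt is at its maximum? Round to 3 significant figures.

14.1 weeks

Logistic growth is fastest at N = K/2 = 7400.
A = (K − N₀)/N₀ = 28.659. Set K/(1 + A·e^(−rt)) = K/2 → A·e^(−rt) = 1.
e^(−0.238t) = 1/28.659 = 0.0348927, so t = ln(28.659)/0.238 = 3.3555/0.238 = 14.099.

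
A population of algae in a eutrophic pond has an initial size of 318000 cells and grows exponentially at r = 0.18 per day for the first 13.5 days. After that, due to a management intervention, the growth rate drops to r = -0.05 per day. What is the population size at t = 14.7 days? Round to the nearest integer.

Phase 1: N(13.5) = 318000·e^(0.18×13.5) = 318000·e^2.43 = 3.612125×10^6.
Phase 2 runs for 14.7 − 13.5 = 1.2 days at r = -0.05.
N(14.7) = 3.612125×10^6·e^(-0.05×1.2) = 3.612125×10^6·e^-0.06 = 3.401771×10^6.

3401771 cells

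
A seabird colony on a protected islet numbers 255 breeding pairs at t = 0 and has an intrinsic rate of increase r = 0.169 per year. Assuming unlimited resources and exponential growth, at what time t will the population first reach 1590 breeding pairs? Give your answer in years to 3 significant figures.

Set N₀·e^(rt) = 1590: e^(0.169·t) = 1590/255 = 6.2353.
0.169·t = ln(6.2353) = 1.8302, so t = 1.8302/0.169 = 10.83.

10.8 years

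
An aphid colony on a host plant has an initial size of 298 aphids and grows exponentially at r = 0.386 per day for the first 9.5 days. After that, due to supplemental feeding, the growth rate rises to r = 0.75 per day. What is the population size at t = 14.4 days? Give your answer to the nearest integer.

Phase 1: N(9.5) = 298·e^(0.386×9.5) = 298·e^3.667 = 11662.
Phase 2 runs for 14.4 − 9.5 = 4.9 days at r = 0.75.
N(14.4) = 11662·e^(0.75×4.9) = 11662·e^3.675 = 460051.

460051 aphids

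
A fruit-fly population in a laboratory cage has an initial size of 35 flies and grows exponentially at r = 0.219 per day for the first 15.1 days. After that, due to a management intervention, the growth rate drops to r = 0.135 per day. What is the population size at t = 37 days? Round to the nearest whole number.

Phase 1: N(15.1) = 35·e^(0.219×15.1) = 35·e^3.307 = 955.513.
Phase 2 runs for 37 − 15.1 = 21.9 days at r = 0.135.
N(37) = 955.513·e^(0.135×21.9) = 955.513·e^2.957 = 18375.

18375 flies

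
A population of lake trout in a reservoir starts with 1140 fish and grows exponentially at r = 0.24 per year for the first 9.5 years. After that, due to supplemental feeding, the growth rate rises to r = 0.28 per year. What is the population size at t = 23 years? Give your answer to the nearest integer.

Phase 1: N(9.5) = 1140·e^(0.24×9.5) = 1140·e^2.28 = 11145.4.
Phase 2 runs for 23 − 9.5 = 13.5 years at r = 0.28.
N(23) = 11145.4·e^(0.28×13.5) = 11145.4·e^3.78 = 488348.

488348 fish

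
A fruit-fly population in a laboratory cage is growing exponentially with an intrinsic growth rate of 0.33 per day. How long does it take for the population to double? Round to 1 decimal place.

2.1 days

Doubling time t_d = ln(2)/r = 0.6931/0.33 = 2.1004.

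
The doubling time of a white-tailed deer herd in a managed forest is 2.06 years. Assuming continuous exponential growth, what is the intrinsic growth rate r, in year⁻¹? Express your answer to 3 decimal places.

0.336 per year

r = ln(2)/t_d = 0.6931/2.06 = 0.33648.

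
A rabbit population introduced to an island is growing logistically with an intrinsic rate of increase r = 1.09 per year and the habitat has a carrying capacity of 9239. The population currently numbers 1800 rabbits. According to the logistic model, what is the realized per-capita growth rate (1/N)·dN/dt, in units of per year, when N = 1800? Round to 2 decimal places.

(1/N)·dN/dt = r(1 − N/K) = 1.09 × (1 − 1800/9239).
= 1.09 × 0.80517 = 0.87764.

0.88 per year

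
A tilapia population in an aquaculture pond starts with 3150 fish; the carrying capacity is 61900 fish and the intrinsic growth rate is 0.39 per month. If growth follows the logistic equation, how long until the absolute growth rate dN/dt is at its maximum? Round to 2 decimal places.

7.50 months

Logistic growth is fastest at N = K/2 = 30950.
A = (K − N₀)/N₀ = 18.651. Set K/(1 + A·e^(−rt)) = K/2 → A·e^(−rt) = 1.
e^(−0.39t) = 1/18.651 = 0.053617, so t = ln(18.651)/0.39 = 2.9259/0.39 = 7.5023.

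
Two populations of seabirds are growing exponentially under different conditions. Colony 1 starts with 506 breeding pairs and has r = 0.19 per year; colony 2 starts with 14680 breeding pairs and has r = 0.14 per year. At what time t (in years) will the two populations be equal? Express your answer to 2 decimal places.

67.35 years

Set 506·e^(0.19t) = 14680·e^(0.14t).
e^((0.19 − 0.14)t) = 14680/506 → e^(0.05·t) = 29.012.
0.05·t = ln(29.012) = 3.3677, so t = 3.3677/0.05 = 67.354.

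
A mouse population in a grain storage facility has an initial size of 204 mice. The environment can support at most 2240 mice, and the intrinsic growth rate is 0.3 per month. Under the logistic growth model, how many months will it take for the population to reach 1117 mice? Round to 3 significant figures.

7.65 months

A = (K − N₀)/N₀ = (2240 − 204)/204 = 9.9804.
Solve 2240/(1 + 9.9804·e^(−0.3t)) = 1117: 1 + 9.9804·e^(−0.3t) = 2.0054, so e^(−0.3t) = 0.100735.
−0.3·t = ln(0.100735) = -2.2953, so t = 2.2953/0.3 = 7.6509.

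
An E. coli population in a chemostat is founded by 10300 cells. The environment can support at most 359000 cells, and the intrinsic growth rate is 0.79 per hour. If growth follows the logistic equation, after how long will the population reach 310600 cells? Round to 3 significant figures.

6.81 hours

A = (K − N₀)/N₀ = (359000 − 10300)/10300 = 33.854.
Solve 359000/(1 + 33.854·e^(−0.79t)) = 310600: 1 + 33.854·e^(−0.79t) = 1.1558, so e^(−0.79t) = 0.00460288.
−0.79·t = ln(0.00460288) = -5.3811, so t = 5.3811/0.79 = 6.8115.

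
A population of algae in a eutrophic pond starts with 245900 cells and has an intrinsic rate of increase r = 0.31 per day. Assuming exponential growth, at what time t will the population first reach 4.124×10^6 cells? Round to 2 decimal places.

Set N₀·e^(rt) = 4.124×10^6: e^(0.31·t) = 4.124×10^6/245900 = 16.771.
0.31·t = ln(16.771) = 2.8197, so t = 2.8197/0.31 = 9.0957.

9.10 days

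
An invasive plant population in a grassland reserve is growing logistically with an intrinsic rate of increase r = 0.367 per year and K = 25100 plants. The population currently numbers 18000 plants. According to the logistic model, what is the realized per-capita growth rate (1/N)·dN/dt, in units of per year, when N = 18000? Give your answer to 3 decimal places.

(1/N)·dN/dt = r(1 − N/K) = 0.367 × (1 − 18000/25100).
= 0.367 × 0.28287 = 0.10381.

0.104 per year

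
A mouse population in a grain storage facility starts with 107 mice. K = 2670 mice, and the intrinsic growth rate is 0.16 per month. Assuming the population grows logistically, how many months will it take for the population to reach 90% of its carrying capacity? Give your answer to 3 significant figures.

A = (K − N₀)/N₀ = (2670 − 107)/107 = 23.953.
Solve 2670/(1 + 23.953·e^(−0.16t)) = 2403: 1 + 23.953·e^(−0.16t) = 1.1111, so e^(−0.16t) = 0.00463866.
−0.16·t = ln(0.00463866) = -5.3733, so t = 5.3733/0.16 = 33.583.

33.6 months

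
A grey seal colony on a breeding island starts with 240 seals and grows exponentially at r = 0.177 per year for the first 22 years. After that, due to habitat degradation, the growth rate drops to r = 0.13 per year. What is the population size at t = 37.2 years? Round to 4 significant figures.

Phase 1: N(22) = 240·e^(0.177×22) = 240·e^3.894 = 11785.7.
Phase 2 runs for 37.2 − 22 = 15.2 years at r = 0.13.
N(37.2) = 11785.7·e^(0.13×15.2) = 11785.7·e^1.976 = 85019.8.

85020 seals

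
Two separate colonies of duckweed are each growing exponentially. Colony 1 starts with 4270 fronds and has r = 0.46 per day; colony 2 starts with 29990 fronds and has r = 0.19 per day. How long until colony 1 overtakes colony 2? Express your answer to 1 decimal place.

Set 4270·e^(0.46t) = 29990·e^(0.19t).
e^((0.46 − 0.19)t) = 29990/4270 → e^(0.27·t) = 7.0234.
0.27·t = ln(7.0234) = 1.9493, so t = 1.9493/0.27 = 7.2194.

7.2 days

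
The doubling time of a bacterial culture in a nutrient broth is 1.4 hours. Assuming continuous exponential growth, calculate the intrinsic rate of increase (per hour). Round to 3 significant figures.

0.495 per hour

r = ln(2)/t_d = 0.6931/1.4 = 0.49511.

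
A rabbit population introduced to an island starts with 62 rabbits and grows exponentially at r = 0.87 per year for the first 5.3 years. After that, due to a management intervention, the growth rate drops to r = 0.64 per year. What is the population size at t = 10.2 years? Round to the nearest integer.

Phase 1: N(5.3) = 62·e^(0.87×5.3) = 62·e^4.611 = 6236.25.
Phase 2 runs for 10.2 − 5.3 = 4.9 years at r = 0.64.
N(10.2) = 6236.25·e^(0.64×4.9) = 6236.25·e^3.136 = 143506.

143506 rabbits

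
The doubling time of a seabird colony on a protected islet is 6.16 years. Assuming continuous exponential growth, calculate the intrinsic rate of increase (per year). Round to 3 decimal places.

r = ln(2)/t_d = 0.6931/6.16 = 0.11252.

0.113 per year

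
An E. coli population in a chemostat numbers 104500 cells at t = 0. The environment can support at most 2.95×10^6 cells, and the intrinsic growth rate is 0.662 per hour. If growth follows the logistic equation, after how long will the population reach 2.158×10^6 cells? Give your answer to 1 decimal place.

6.5 hours

A = (K − N₀)/N₀ = (2.95×10^6 − 104500)/104500 = 27.23.
Solve 2.95×10^6/(1 + 27.23·e^(−0.662t)) = 2.158×10^6: 1 + 27.23·e^(−0.662t) = 1.367, so e^(−0.662t) = 0.0134782.
−0.662·t = ln(0.0134782) = -4.3067, so t = 4.3067/0.662 = 6.5056.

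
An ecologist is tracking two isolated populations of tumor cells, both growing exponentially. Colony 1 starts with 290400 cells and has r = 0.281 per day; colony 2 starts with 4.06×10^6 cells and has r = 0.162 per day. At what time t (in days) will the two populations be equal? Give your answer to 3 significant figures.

Set 290400·e^(0.281t) = 4.06×10^6·e^(0.162t).
e^((0.281 − 0.162)t) = 4.06×10^6/290400 → e^(0.119·t) = 13.981.
0.119·t = ln(13.981) = 2.6377, so t = 2.6377/0.119 = 22.165.

22.2 days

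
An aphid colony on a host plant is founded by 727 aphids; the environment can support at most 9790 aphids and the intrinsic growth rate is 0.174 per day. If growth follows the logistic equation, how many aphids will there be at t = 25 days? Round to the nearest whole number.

8433 aphids

A = (K − N₀)/N₀ = (9790 − 727)/727 = 12.466.
N(t) = K/(1 + A·e^(−rt)) = 9790/(1 + 12.466×e^(−0.174×25)).
e^(−4.35) = 0.012907; denominator = 1 + 12.466×0.012907 = 1.1609.
N = 9790/1.1609 = 8433.11.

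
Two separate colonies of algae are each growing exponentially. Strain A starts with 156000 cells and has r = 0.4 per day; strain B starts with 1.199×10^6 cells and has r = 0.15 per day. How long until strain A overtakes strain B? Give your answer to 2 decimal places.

Set 156000·e^(0.4t) = 1.199×10^6·e^(0.15t).
e^((0.4 − 0.15)t) = 1.199×10^6/156000 → e^(0.25·t) = 7.6859.
0.25·t = ln(7.6859) = 2.0394, so t = 2.0394/0.25 = 8.1575.

8.16 days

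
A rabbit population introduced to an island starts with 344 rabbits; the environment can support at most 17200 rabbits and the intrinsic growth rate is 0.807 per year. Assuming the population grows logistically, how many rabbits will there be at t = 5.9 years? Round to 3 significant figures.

12100 rabbits

A = (K − N₀)/N₀ = (17200 − 344)/344 = 49.
N(t) = K/(1 + A·e^(−rt)) = 17200/(1 + 49×e^(−0.807×5.9)).
e^(−4.761) = 0.0085545; denominator = 1 + 49×0.0085545 = 1.4192.
N = 17200/1.4192 = 12119.8.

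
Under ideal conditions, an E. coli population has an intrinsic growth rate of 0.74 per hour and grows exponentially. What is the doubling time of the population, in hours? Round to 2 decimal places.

Doubling time t_d = ln(2)/r = 0.6931/0.74 = 0.93669.

0.94 hours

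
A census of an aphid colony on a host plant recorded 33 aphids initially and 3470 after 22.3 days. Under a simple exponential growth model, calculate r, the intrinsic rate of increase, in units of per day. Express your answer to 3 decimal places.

From N(t) = N₀·e^(rt): e^(r·22.3) = 3470/33 = 105.15.
r·22.3 = ln(105.15) = 4.6554, so r = 4.6554/22.3 = 0.20876.

0.209 per day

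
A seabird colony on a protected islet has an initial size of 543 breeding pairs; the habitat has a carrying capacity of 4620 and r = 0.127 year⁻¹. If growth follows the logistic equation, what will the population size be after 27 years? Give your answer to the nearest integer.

3716 breeding pairs

A = (K − N₀)/N₀ = (4620 − 543)/543 = 7.5083.
N(t) = K/(1 + A·e^(−rt)) = 4620/(1 + 7.5083×e^(−0.127×27)).
e^(−3.429) = 0.032419; denominator = 1 + 7.5083×0.032419 = 1.2434.
N = 4620/1.2434 = 3715.58.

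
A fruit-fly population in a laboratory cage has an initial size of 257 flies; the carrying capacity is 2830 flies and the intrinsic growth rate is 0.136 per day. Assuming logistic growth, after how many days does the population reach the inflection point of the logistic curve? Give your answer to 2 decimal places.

16.94 days

Logistic growth is fastest at N = K/2 = 1415.
A = (K − N₀)/N₀ = 10.012. Set K/(1 + A·e^(−rt)) = K/2 → A·e^(−rt) = 1.
e^(−0.136t) = 1/10.012 = 0.0998834, so t = ln(10.012)/0.136 = 2.3038/0.136 = 16.939.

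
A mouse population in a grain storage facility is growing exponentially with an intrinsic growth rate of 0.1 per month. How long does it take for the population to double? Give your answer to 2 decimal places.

6.93 months

Doubling time t_d = ln(2)/r = 0.6931/0.1 = 6.9315.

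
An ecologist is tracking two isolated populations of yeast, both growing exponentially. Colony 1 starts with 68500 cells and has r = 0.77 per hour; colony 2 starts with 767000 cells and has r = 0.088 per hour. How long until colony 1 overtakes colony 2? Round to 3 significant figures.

3.54 hours

Set 68500·e^(0.77t) = 767000·e^(0.088t).
e^((0.77 − 0.088)t) = 767000/68500 → e^(0.682·t) = 11.197.
0.682·t = ln(11.197) = 2.4157, so t = 2.4157/0.682 = 3.542.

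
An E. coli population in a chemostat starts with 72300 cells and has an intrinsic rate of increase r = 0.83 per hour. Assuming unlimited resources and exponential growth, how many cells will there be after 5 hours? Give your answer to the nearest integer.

4586278 cells

N(t) = N₀·e^(rt) = 72300 × e^(0.83×5) = 72300 × e^4.15.
e^4.15 ≈ 63.434, so N ≈ 72300 × 63.434 = 4.586278×10^6.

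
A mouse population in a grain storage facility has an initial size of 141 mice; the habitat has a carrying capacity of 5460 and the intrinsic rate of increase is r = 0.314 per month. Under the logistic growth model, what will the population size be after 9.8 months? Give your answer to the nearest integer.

1994 mice

A = (K − N₀)/N₀ = (5460 − 141)/141 = 37.723.
N(t) = K/(1 + A·e^(−rt)) = 5460/(1 + 37.723×e^(−0.314×9.8)).
e^(−3.077) = 0.046088; denominator = 1 + 37.723×0.046088 = 2.7386.
N = 5460/2.7386 = 1993.72.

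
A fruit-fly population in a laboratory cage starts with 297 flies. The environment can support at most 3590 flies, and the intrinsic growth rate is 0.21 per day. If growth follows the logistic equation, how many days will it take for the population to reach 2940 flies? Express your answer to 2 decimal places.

A = (K − N₀)/N₀ = (3590 − 297)/297 = 11.088.
Solve 3590/(1 + 11.088·e^(−0.21t)) = 2940: 1 + 11.088·e^(−0.21t) = 1.2211, so e^(−0.21t) = 0.0199403.
−0.21·t = ln(0.0199403) = -3.915, so t = 3.915/0.21 = 18.643.

18.64 days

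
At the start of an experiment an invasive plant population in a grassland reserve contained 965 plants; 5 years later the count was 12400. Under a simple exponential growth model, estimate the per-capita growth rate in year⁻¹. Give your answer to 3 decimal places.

From N(t) = N₀·e^(rt): e^(r·5) = 12400/965 = 12.85.
r·5 = ln(12.85) = 2.5533, so r = 2.5533/5 = 0.51066.

0.511 per year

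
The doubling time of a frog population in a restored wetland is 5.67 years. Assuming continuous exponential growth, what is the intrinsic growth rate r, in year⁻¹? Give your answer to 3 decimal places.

r = ln(2)/t_d = 0.6931/5.67 = 0.12225.

0.122 per year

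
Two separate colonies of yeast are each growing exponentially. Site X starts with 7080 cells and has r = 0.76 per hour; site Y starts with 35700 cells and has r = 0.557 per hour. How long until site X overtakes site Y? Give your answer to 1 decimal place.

8.0 hours

Set 7080·e^(0.76t) = 35700·e^(0.557t).
e^((0.76 − 0.557)t) = 35700/7080 → e^(0.203·t) = 5.0424.
0.203·t = ln(5.0424) = 1.6179, so t = 1.6179/0.203 = 7.9698.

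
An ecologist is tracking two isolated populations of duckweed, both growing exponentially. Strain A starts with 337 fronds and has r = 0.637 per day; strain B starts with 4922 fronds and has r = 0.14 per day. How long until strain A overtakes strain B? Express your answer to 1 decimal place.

Set 337·e^(0.637t) = 4922·e^(0.14t).
e^((0.637 − 0.14)t) = 4922/337 → e^(0.497·t) = 14.605.
0.497·t = ln(14.605) = 2.6814, so t = 2.6814/0.497 = 5.3951.

5.4 days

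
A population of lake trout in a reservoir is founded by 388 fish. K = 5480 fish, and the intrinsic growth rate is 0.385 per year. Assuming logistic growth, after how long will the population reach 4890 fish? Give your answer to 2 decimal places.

A = (K − N₀)/N₀ = (5480 − 388)/388 = 13.124.
Solve 5480/(1 + 13.124·e^(−0.385t)) = 4890: 1 + 13.124·e^(−0.385t) = 1.1207, so e^(−0.385t) = 0.00919362.
−0.385·t = ln(0.00919362) = -4.6892, so t = 4.6892/0.385 = 12.18.

12.18 years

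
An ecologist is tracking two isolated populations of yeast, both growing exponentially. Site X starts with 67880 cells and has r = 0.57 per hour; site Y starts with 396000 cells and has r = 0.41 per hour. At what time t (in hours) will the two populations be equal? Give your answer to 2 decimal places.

Set 67880·e^(0.57t) = 396000·e^(0.41t).
e^((0.57 − 0.41)t) = 396000/67880 → e^(0.16·t) = 5.8338.
0.16·t = ln(5.8338) = 1.7637, so t = 1.7637/0.16 = 11.023.

11.02 hours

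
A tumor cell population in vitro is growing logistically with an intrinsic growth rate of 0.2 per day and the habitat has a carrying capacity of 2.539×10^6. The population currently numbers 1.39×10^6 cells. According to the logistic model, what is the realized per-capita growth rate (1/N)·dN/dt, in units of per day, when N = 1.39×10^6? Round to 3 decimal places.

0.091 per day

(1/N)·dN/dt = r(1 − N/K) = 0.2 × (1 − 1.39×10^6/2.539×10^6).
= 0.2 × 0.45254 = 0.090508.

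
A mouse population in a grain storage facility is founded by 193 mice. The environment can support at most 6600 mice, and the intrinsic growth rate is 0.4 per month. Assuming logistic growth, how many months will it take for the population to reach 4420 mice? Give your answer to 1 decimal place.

A = (K − N₀)/N₀ = (6600 − 193)/193 = 33.197.
Solve 6600/(1 + 33.197·e^(−0.4t)) = 4420: 1 + 33.197·e^(−0.4t) = 1.4932, so e^(−0.4t) = 0.0148572.
−0.4·t = ln(0.0148572) = -4.2093, so t = 4.2093/0.4 = 10.523.

10.5 months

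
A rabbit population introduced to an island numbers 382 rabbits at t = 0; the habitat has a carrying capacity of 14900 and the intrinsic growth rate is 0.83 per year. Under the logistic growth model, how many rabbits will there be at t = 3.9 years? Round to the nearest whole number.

5977 rabbits

A = (K − N₀)/N₀ = (14900 − 382)/382 = 38.005.
N(t) = K/(1 + A·e^(−rt)) = 14900/(1 + 38.005×e^(−0.83×3.9)).
e^(−3.237) = 0.039282; denominator = 1 + 38.005×0.039282 = 2.4929.
N = 14900/2.4929 = 5976.96.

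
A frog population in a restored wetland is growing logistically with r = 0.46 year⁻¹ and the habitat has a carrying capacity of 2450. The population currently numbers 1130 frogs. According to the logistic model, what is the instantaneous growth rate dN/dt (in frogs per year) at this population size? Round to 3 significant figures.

280 frogs per year

dN/dt = rN(1 − N/K) = 0.46 × 1130 × (1 − 1130/2450).
1 − 1130/2450 = 0.53878; dN/dt = 0.46 × 1130 × 0.53878 = 280.06.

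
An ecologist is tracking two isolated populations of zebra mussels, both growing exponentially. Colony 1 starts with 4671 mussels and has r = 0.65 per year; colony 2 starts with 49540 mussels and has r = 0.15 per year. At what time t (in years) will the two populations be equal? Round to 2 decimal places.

4.72 years

Set 4671·e^(0.65t) = 49540·e^(0.15t).
e^((0.65 − 0.15)t) = 49540/4671 → e^(0.5·t) = 10.606.
0.5·t = ln(10.606) = 2.3614, so t = 2.3614/0.5 = 4.7228.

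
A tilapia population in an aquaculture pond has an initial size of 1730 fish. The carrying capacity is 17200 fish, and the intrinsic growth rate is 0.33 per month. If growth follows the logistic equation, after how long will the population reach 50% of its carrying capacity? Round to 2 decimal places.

A = (K − N₀)/N₀ = (17200 − 1730)/1730 = 8.9422.
Solve 17200/(1 + 8.9422·e^(−0.33t)) = 8600: 1 + 8.9422·e^(−0.33t) = 2, so e^(−0.33t) = 0.111829.
−0.33·t = ln(0.111829) = -2.1908, so t = 2.1908/0.33 = 6.6387.

6.64 months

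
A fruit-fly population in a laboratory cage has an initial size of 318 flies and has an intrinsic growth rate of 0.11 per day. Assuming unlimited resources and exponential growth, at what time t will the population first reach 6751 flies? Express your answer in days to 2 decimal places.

27.78 days

Set N₀·e^(rt) = 6751: e^(0.11·t) = 6751/318 = 21.23.
0.11·t = ln(21.23) = 3.0554, so t = 3.0554/0.11 = 27.776.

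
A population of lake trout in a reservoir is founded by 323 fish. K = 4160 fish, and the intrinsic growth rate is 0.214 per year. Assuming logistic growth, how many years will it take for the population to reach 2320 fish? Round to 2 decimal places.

12.65 years

A = (K − N₀)/N₀ = (4160 − 323)/323 = 11.879.
Solve 4160/(1 + 11.879·e^(−0.214t)) = 2320: 1 + 11.879·e^(−0.214t) = 1.7931, so e^(−0.214t) = 0.0667637.
−0.214·t = ln(0.0667637) = -2.7066, so t = 2.7066/0.214 = 12.648.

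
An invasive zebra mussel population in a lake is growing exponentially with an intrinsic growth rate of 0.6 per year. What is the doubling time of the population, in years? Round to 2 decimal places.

1.16 years

Doubling time t_d = ln(2)/r = 0.6931/0.6 = 1.1552.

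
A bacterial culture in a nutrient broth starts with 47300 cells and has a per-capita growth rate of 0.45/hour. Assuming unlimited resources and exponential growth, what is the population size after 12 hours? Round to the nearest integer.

N(t) = N₀·e^(rt) = 47300 × e^(0.45×12) = 47300 × e^5.4.
e^5.4 ≈ 221.41, so N ≈ 47300 × 221.41 = 1.047252×10^7.

10472523 cells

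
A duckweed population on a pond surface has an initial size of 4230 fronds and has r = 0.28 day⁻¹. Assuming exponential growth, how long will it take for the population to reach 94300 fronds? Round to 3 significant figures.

11.1 days

Set N₀·e^(rt) = 94300: e^(0.28·t) = 94300/4230 = 22.293.
0.28·t = ln(22.293) = 3.1043, so t = 3.1043/0.28 = 11.087.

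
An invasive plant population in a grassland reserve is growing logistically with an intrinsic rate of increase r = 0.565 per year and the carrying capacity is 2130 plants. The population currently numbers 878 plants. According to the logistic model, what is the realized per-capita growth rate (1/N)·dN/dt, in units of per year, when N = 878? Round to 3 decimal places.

(1/N)·dN/dt = r(1 − N/K) = 0.565 × (1 − 878/2130).
= 0.565 × 0.58779 = 0.3321.

0.332 per year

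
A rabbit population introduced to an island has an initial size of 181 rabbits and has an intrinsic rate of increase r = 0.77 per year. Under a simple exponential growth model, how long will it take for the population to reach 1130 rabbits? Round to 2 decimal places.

2.38 years

Set N₀·e^(rt) = 1130: e^(0.77·t) = 1130/181 = 6.2431.
0.77·t = ln(6.2431) = 1.8315, so t = 1.8315/0.77 = 2.3785.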